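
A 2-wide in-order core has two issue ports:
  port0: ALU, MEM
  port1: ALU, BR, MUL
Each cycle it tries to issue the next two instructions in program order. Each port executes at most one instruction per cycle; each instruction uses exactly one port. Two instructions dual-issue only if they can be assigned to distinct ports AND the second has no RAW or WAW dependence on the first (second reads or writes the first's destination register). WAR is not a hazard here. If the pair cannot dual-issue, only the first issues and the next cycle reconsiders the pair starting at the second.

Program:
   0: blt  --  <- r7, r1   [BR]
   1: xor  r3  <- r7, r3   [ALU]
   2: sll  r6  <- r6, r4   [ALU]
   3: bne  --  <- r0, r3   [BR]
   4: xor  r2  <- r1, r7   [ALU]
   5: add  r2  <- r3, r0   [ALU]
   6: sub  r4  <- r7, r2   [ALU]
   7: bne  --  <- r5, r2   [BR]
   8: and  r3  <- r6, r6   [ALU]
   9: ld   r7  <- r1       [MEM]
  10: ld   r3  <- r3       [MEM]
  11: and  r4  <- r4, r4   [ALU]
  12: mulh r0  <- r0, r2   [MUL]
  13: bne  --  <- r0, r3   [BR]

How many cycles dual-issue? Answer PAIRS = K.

  cy0 -> i0,i1 (blt xor) dual
  cy1 -> i2,i3 (sll bne) dual
  cy2 -> i4 (xor) WAW r2
  cy3 -> i5 (add) RAW r2
  cy4 -> i6,i7 (sub bne) dual
  cy5 -> i8,i9 (and ld) dual
  cy6 -> i10,i11 (ld and) dual
  cy7 -> i12 (mulh) no-port MUL/BR
  cy8 -> i13 (bne) tail

PAIRS = 5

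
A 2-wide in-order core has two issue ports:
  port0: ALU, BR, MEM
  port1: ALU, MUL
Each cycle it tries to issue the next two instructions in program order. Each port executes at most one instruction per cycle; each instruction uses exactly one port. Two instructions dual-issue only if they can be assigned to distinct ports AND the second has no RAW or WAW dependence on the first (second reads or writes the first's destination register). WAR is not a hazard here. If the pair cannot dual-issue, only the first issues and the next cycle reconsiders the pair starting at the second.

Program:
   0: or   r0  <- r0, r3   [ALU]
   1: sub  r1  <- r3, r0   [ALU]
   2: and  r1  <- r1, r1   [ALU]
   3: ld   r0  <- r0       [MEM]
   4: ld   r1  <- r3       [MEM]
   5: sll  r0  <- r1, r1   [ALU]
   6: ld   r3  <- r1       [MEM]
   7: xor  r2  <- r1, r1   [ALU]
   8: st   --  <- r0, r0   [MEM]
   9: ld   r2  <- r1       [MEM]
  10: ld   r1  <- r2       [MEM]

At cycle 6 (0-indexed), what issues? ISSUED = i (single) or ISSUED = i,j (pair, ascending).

  cy0 -> i0 (or.ALU) RAW r0
  cy1 -> i1 (sub.ALU) RAW+WAW r1
  cy2 -> i2&i3 (and.ALU;ld.MEM) dual
  cy3 -> i4 (ld.MEM) RAW r1
  cy4 -> i5&i6 (sll.ALU;ld.MEM) dual
  cy5 -> i7&i8 (xor.ALU;st.MEM) dual
  cy6 -> i9 (ld.MEM) no-port MEM/MEM
  cy7 -> i10 (ld.MEM) tail

ISSUED = 9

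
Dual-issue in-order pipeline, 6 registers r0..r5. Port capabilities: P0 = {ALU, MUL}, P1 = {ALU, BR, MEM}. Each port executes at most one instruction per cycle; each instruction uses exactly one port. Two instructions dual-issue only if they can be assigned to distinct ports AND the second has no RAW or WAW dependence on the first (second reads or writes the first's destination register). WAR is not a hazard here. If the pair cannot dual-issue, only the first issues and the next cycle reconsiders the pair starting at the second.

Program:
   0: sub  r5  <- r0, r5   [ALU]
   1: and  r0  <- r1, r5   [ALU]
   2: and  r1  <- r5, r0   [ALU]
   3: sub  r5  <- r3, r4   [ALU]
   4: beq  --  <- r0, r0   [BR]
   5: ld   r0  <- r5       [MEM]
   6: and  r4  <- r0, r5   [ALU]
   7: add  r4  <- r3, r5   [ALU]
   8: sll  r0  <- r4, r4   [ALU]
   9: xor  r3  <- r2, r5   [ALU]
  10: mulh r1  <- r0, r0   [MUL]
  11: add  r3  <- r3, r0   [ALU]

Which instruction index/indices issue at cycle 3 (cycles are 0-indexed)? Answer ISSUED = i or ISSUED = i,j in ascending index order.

t=0 i0:sub.ALU ; RAW r5
t=1 i1:and.ALU ; RAW r0
t=2 i2+i3:and.ALU+sub.ALU ; 2-wide
t=3 i4:beq.BR ; no-port BR/MEM
t=4 i5:ld.MEM ; RAW r0
t=5 i6:and.ALU ; WAW r4
t=6 i7:add.ALU ; RAW r4
t=7 i8+i9:sll.ALU+xor.ALU ; 2-wide
t=8 i10+i11:mulh.MUL+add.ALU ; 2-wide

ISSUED = 4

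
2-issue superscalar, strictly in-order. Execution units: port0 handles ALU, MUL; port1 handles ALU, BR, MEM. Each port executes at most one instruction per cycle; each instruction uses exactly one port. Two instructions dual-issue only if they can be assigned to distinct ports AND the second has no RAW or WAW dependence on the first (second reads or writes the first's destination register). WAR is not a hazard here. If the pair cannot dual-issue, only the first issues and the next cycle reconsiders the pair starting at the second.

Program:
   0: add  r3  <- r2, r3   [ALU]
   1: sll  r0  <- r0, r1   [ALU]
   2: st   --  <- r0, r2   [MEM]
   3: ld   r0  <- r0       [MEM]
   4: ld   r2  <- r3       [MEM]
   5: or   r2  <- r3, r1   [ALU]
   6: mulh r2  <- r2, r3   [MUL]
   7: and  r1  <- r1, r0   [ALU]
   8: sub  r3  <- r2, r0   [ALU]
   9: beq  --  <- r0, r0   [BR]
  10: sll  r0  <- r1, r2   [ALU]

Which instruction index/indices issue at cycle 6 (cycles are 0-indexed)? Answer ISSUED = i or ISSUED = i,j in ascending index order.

#0 head=0: add.ALU/sll.ALU i0+i1 2-wide
#1 head=2: st.MEM i2 no-port MEM/MEM
#2 head=3: ld.MEM i3 no-port MEM/MEM
#3 head=4: ld.MEM i4 WAW r2
#4 head=5: or.ALU i5 RAW+WAW r2
#5 head=6: mulh.MUL/and.ALU i6+i7 2-wide
#6 head=8: sub.ALU/beq.BR i8+i9 2-wide
#7 head=10: sll.ALU i10 tail

ISSUED = 8,9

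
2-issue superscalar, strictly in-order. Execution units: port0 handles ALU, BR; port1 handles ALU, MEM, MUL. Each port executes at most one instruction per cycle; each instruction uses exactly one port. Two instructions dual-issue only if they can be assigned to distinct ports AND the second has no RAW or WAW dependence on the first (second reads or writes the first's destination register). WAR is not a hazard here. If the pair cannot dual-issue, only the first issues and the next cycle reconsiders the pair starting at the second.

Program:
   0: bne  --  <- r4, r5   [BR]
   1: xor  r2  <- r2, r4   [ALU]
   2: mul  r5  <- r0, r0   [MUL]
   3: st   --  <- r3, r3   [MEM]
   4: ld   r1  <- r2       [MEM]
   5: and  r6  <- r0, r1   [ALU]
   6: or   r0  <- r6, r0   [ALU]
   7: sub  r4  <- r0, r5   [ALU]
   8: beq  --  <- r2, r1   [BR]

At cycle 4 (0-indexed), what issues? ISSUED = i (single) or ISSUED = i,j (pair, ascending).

#0 head=0: bne xor i0/i1 2-wide
#1 head=2: mul i2 no-port MUL/MEM
#2 head=3: st i3 no-port MEM/MEM
#3 head=4: ld i4 RAW r1
#4 head=5: and i5 RAW r6
#5 head=6: or i6 RAW r0
#6 head=7: sub beq i7/i8 2-wide

ISSUED = 5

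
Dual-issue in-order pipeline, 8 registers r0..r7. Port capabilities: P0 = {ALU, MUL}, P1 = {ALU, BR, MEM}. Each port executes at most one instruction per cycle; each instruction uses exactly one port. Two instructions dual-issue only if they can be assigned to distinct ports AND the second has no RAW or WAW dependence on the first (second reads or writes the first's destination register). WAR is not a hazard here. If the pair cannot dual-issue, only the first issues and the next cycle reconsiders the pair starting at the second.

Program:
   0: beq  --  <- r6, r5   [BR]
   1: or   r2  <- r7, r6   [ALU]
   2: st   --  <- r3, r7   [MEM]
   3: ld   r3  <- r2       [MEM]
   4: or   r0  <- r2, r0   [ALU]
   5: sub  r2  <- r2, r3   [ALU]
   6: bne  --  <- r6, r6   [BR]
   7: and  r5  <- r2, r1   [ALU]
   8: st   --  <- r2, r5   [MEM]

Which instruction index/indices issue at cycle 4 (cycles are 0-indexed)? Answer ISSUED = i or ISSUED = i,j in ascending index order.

0. beq+or @i0+i1  | pair
1. st @i2  | no-port MEM/MEM
2. ld+or @i3+i4  | pair
3. sub+bne @i5+i6  | pair
4. and @i7  | RAW r5
5. st @i8  | tail

ISSUED = 7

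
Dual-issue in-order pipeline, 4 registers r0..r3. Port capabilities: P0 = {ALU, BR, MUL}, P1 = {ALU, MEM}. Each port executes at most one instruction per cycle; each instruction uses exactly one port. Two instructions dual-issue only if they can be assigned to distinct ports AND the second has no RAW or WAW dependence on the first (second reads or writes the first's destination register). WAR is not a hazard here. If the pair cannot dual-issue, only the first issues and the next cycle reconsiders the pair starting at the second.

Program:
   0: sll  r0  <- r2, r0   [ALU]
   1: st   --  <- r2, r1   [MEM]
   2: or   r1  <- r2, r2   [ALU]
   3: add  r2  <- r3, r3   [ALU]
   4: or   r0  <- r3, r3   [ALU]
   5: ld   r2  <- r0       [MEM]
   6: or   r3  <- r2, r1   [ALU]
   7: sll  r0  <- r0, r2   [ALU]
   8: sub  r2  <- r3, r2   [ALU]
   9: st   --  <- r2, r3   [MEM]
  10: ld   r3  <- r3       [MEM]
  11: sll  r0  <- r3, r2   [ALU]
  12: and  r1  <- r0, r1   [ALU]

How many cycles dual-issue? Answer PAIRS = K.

PAIRS = 3

t=0 i0,i1:sll;st ; dual
t=1 i2,i3:or;add ; dual
t=2 i4:or ; RAW r0
t=3 i5:ld ; RAW r2
t=4 i6,i7:or;sll ; dual
t=5 i8:sub ; RAW r2
t=6 i9:st ; no-port MEM/MEM
t=7 i10:ld ; RAW r3
t=8 i11:sll ; RAW r0
t=9 i12:and ; tail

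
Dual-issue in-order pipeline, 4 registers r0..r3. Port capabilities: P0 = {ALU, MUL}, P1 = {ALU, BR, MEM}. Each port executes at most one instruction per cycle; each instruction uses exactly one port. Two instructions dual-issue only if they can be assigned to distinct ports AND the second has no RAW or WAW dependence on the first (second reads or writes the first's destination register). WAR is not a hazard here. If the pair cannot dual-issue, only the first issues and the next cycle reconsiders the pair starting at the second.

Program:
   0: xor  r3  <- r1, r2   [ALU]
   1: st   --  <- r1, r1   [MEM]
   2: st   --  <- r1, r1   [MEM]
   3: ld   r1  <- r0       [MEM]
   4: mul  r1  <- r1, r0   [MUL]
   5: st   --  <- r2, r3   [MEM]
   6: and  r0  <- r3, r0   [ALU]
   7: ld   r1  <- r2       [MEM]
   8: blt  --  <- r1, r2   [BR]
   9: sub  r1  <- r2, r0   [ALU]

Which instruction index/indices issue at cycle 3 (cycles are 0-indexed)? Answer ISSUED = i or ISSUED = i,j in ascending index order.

ISSUED = 4,5

#0 head=0: xor st i0+i1 pair
#1 head=2: st i2 no-port MEM/MEM
#2 head=3: ld i3 RAW+WAW r1
#3 head=4: mul st i4+i5 pair
#4 head=6: and ld i6+i7 pair
#5 head=8: blt sub i8+i9 pair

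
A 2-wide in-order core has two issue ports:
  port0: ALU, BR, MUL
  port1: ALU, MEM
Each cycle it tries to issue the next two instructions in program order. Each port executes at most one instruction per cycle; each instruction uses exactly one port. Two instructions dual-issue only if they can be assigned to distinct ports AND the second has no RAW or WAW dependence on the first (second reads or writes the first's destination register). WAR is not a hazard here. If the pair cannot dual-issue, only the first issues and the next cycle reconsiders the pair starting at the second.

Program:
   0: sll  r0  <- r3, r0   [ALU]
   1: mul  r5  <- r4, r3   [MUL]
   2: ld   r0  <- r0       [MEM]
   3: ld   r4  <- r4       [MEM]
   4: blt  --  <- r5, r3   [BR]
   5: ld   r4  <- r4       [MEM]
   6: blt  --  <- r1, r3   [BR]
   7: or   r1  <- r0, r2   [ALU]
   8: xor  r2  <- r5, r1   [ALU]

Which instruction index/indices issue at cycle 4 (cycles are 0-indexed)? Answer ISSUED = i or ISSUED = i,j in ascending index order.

  cy0 -> i0,i1 (sll;mul) 2-wide
  cy1 -> i2 (ld) no-port MEM/MEM
  cy2 -> i3,i4 (ld;blt) 2-wide
  cy3 -> i5,i6 (ld;blt) 2-wide
  cy4 -> i7 (or) RAW r1
  cy5 -> i8 (xor) tail

ISSUED = 7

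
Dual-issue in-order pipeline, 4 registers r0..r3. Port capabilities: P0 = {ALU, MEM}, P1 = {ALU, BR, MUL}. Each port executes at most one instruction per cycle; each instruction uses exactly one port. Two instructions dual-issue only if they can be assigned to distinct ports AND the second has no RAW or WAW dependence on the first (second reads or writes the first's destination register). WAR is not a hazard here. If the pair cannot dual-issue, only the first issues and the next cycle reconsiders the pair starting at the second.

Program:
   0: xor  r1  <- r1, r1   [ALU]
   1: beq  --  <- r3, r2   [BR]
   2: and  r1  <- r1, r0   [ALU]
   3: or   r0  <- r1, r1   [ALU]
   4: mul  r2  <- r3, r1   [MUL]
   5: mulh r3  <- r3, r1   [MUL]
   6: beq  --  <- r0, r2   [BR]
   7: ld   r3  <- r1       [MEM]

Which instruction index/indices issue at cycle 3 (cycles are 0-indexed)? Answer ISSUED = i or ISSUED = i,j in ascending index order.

t=0 i0&i1:xor.ALU beq.BR ; dual
t=1 i2:and.ALU ; RAW r1
t=2 i3&i4:or.ALU mul.MUL ; dual
t=3 i5:mulh.MUL ; no-port MUL/BR
t=4 i6&i7:beq.BR ld.MEM ; dual

ISSUED = 5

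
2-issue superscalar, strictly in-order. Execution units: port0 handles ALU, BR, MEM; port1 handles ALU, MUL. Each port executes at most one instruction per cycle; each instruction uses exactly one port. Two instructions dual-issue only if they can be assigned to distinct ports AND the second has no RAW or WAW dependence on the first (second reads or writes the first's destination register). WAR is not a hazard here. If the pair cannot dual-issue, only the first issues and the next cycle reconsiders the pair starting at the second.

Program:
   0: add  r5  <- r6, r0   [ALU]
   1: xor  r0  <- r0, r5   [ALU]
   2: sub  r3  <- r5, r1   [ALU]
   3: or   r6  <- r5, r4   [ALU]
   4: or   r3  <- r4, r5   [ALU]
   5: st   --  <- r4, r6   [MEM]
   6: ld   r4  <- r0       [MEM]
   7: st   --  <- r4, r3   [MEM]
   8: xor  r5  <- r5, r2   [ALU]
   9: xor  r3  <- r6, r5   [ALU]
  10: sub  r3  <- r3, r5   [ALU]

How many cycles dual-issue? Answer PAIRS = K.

#0 head=0: add i0 RAW r5
#1 head=1: xor+sub i1,i2 dual
#2 head=3: or+or i3,i4 dual
#3 head=5: st i5 no-port MEM/MEM
#4 head=6: ld i6 no-port MEM/MEM
#5 head=7: st+xor i7,i8 dual
#6 head=9: xor i9 RAW+WAW r3
#7 head=10: sub i10 tail

PAIRS = 3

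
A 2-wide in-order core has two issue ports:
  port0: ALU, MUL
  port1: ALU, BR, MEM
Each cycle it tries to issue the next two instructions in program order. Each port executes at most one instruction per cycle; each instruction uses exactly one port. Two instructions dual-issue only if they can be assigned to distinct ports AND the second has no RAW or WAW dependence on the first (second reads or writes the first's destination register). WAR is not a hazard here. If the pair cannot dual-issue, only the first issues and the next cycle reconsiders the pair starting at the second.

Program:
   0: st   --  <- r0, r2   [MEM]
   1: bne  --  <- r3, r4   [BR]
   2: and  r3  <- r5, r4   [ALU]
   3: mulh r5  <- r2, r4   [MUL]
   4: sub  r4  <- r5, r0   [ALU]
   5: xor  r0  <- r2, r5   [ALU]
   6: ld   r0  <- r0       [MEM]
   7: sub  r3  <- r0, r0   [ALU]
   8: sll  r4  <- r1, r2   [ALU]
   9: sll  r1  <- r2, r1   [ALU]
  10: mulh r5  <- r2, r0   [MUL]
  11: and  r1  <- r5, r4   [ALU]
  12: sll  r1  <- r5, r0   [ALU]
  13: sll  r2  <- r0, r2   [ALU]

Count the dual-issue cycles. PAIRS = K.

#0 head=0: st i0 no-port MEM/BR
#1 head=1: bne/and i1&i2 dual
#2 head=3: mulh i3 RAW r5
#3 head=4: sub/xor i4&i5 dual
#4 head=6: ld i6 RAW r0
#5 head=7: sub/sll i7&i8 dual
#6 head=9: sll/mulh i9&i10 dual
#7 head=11: and i11 WAW r1
#8 head=12: sll/sll i12&i13 dual

PAIRS = 5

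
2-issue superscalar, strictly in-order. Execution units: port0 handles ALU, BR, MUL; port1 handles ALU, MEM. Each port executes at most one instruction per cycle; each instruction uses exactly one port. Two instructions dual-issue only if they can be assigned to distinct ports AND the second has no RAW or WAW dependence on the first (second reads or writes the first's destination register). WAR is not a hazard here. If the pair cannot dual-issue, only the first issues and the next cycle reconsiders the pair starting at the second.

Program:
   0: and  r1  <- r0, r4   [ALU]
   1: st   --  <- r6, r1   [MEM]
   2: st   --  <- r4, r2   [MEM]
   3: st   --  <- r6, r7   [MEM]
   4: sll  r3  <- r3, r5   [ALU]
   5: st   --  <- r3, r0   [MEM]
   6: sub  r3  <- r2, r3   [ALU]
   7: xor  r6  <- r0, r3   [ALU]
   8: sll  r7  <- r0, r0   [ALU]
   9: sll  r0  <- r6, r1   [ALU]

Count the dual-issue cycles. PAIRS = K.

PAIRS = 3

#0 head=0: and i0 RAW r1
#1 head=1: st i1 no-port MEM/MEM
#2 head=2: st i2 no-port MEM/MEM
#3 head=3: st sll i3+i4 2-wide
#4 head=5: st sub i5+i6 2-wide
#5 head=7: xor sll i7+i8 2-wide
#6 head=9: sll i9 tail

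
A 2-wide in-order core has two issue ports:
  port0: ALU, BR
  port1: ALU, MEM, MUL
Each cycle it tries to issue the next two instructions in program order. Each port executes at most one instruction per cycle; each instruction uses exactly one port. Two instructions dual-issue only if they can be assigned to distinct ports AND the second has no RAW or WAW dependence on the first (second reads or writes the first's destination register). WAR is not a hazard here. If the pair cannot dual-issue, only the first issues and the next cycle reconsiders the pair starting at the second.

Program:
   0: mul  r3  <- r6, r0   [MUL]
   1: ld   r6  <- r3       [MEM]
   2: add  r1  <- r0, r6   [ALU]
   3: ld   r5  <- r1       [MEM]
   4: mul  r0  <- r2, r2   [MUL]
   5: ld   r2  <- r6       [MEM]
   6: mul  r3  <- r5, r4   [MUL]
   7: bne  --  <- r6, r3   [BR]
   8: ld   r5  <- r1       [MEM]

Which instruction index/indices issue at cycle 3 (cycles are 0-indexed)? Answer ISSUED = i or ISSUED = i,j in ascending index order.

ISSUED = 3

0. mul.MUL @i0  | no-port MUL/MEM
1. ld.MEM @i1  | RAW r6
2. add.ALU @i2  | RAW r1
3. ld.MEM @i3  | no-port MEM/MUL
4. mul.MUL @i4  | no-port MUL/MEM
5. ld.MEM @i5  | no-port MEM/MUL
6. mul.MUL @i6  | RAW r3
7. bne.BR+ld.MEM @i7/i8  | pair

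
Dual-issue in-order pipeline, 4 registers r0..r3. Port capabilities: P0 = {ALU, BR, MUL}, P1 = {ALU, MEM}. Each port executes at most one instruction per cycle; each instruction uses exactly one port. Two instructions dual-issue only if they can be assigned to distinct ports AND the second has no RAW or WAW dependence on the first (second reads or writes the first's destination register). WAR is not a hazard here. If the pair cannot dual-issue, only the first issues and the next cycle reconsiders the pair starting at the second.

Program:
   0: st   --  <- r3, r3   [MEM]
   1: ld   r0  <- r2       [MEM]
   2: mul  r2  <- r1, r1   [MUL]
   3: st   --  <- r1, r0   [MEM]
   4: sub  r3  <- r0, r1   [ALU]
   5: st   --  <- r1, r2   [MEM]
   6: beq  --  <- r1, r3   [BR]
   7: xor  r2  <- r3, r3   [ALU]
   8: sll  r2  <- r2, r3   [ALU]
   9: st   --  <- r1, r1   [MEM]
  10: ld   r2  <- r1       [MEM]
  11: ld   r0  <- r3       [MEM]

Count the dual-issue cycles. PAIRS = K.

PAIRS = 4

c0: i0 st.MEM  no-port MEM/MEM
c1: i1&i2 ld.MEM/mul.MUL  dual
c2: i3&i4 st.MEM/sub.ALU  dual
c3: i5&i6 st.MEM/beq.BR  dual
c4: i7 xor.ALU  RAW+WAW r2
c5: i8&i9 sll.ALU/st.MEM  dual
c6: i10 ld.MEM  no-port MEM/MEM
c7: i11 ld.MEM  tail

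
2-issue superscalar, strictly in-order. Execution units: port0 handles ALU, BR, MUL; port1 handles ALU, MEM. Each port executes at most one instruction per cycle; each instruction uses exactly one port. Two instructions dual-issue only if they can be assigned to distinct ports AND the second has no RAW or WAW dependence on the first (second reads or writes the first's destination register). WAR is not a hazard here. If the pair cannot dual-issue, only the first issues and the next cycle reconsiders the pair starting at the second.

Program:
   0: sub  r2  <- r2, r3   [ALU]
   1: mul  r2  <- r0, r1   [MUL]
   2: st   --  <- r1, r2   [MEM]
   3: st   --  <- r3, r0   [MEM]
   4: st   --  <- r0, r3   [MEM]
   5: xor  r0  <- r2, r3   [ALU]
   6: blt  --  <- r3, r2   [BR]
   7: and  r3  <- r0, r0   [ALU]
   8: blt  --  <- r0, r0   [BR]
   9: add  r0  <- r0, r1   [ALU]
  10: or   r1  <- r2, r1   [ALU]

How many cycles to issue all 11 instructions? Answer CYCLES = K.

CYCLES = 8

c0: i0 sub  WAW r2
c1: i1 mul  RAW r2
c2: i2 st  no-port MEM/MEM
c3: i3 st  no-port MEM/MEM
c4: i4+i5 st;xor  2-wide
c5: i6+i7 blt;and  2-wide
c6: i8+i9 blt;add  2-wide
c7: i10 or  tail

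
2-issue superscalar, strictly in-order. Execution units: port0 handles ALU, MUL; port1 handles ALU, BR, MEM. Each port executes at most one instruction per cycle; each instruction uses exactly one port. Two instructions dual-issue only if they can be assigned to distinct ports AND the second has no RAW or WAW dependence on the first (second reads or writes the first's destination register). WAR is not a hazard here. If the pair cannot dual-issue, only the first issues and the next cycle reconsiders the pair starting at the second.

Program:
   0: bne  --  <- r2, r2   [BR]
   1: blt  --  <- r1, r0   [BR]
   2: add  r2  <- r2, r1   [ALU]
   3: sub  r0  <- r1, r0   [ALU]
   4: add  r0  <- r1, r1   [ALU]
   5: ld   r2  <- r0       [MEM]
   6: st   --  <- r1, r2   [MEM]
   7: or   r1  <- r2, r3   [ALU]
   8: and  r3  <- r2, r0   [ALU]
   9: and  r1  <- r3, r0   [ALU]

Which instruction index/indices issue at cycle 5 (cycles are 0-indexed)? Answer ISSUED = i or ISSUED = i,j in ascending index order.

ISSUED = 6,7

c0: i0 bne.BR  no-port BR/BR
c1: i1/i2 blt.BR add.ALU  dual
c2: i3 sub.ALU  WAW r0
c3: i4 add.ALU  RAW r0
c4: i5 ld.MEM  no-port MEM/MEM
c5: i6/i7 st.MEM or.ALU  dual
c6: i8 and.ALU  RAW r3
c7: i9 and.ALU  tail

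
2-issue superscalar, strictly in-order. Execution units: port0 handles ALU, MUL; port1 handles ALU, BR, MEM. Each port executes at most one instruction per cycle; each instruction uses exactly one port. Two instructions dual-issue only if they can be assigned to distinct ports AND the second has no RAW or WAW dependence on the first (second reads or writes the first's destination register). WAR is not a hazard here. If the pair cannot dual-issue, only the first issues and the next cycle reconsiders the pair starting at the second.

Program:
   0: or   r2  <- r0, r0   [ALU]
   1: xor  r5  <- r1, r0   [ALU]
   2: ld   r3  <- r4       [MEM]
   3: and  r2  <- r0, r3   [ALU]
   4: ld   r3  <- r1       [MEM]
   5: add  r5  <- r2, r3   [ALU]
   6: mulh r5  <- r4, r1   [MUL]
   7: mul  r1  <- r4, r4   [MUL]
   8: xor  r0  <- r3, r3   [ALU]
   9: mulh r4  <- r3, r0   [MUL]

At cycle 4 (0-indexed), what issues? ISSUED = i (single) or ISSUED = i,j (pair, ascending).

  cy0 -> i0+i1 (or.ALU/xor.ALU) pair
  cy1 -> i2 (ld.MEM) RAW r3
  cy2 -> i3+i4 (and.ALU/ld.MEM) pair
  cy3 -> i5 (add.ALU) WAW r5
  cy4 -> i6 (mulh.MUL) no-port MUL/MUL
  cy5 -> i7+i8 (mul.MUL/xor.ALU) pair
  cy6 -> i9 (mulh.MUL) tail

ISSUED = 6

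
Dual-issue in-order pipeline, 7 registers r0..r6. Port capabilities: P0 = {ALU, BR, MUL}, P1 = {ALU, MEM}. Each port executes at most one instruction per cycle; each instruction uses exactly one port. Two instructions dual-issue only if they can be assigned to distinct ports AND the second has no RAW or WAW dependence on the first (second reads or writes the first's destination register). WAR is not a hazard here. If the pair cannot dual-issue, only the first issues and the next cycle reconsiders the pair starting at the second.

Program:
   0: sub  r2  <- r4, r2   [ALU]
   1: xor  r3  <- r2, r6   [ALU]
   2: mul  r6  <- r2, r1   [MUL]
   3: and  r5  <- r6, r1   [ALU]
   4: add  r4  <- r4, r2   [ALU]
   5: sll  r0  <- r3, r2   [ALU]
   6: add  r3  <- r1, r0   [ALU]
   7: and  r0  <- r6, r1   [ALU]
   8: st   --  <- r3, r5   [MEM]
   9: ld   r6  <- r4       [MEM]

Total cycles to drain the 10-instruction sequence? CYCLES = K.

t=0 i0:sub.ALU ; RAW r2
t=1 i1/i2:xor.ALU mul.MUL ; pair
t=2 i3/i4:and.ALU add.ALU ; pair
t=3 i5:sll.ALU ; RAW r0
t=4 i6/i7:add.ALU and.ALU ; pair
t=5 i8:st.MEM ; no-port MEM/MEM
t=6 i9:ld.MEM ; tail

CYCLES = 7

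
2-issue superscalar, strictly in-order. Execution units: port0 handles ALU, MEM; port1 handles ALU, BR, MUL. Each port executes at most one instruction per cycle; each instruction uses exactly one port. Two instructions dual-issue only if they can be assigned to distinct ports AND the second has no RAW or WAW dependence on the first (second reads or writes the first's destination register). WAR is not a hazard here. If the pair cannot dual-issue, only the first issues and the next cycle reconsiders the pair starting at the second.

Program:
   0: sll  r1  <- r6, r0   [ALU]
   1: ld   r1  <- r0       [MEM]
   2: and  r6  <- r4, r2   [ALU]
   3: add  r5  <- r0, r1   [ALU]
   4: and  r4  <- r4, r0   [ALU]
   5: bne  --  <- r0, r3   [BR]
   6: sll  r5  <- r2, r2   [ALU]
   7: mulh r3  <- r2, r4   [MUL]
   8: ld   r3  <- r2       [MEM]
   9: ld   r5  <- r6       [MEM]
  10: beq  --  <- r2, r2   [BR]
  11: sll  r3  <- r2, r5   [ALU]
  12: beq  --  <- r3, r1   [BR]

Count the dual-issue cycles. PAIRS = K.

PAIRS = 4

t=0 i0:sll.ALU ; WAW r1
t=1 i1+i2:ld.MEM+and.ALU ; pair
t=2 i3+i4:add.ALU+and.ALU ; pair
t=3 i5+i6:bne.BR+sll.ALU ; pair
t=4 i7:mulh.MUL ; WAW r3
t=5 i8:ld.MEM ; no-port MEM/MEM
t=6 i9+i10:ld.MEM+beq.BR ; pair
t=7 i11:sll.ALU ; RAW r3
t=8 i12:beq.BR ; tail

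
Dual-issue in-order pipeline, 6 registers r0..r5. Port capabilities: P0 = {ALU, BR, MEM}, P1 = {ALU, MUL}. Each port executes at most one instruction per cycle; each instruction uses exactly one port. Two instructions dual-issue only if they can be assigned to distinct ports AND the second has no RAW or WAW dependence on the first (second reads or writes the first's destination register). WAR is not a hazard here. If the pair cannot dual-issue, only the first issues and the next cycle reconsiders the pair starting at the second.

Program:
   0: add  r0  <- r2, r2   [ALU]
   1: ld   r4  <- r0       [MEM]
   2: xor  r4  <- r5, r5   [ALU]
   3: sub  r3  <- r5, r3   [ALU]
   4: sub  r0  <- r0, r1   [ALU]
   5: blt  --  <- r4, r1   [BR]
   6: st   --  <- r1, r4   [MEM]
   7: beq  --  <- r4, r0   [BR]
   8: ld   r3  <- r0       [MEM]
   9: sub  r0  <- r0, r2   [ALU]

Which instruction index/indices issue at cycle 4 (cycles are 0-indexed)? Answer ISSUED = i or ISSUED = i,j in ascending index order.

[0] i0  add  -- RAW r0
[1] i1  ld  -- WAW r4
[2] i2/i3  xor+sub  -- pair
[3] i4/i5  sub+blt  -- pair
[4] i6  st  -- no-port MEM/BR
[5] i7  beq  -- no-port BR/MEM
[6] i8/i9  ld+sub  -- pair

ISSUED = 6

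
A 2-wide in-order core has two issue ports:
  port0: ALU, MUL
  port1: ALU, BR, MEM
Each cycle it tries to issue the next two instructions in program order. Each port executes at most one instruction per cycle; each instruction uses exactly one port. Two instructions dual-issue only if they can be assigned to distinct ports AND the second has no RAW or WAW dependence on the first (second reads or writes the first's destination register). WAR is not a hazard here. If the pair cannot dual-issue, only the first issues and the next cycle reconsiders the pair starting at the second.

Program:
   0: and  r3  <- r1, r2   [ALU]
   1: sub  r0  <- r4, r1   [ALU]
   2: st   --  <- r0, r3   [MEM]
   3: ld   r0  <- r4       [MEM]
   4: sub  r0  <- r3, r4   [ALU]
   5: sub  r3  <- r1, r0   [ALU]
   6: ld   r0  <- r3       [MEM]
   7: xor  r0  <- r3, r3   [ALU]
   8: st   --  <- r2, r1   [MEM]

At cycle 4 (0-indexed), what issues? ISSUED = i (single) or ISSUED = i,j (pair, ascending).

  cy0 -> i0+i1 (and.ALU/sub.ALU) 2-wide
  cy1 -> i2 (st.MEM) no-port MEM/MEM
  cy2 -> i3 (ld.MEM) WAW r0
  cy3 -> i4 (sub.ALU) RAW r0
  cy4 -> i5 (sub.ALU) RAW r3
  cy5 -> i6 (ld.MEM) WAW r0
  cy6 -> i7+i8 (xor.ALU/st.MEM) 2-wide

ISSUED = 5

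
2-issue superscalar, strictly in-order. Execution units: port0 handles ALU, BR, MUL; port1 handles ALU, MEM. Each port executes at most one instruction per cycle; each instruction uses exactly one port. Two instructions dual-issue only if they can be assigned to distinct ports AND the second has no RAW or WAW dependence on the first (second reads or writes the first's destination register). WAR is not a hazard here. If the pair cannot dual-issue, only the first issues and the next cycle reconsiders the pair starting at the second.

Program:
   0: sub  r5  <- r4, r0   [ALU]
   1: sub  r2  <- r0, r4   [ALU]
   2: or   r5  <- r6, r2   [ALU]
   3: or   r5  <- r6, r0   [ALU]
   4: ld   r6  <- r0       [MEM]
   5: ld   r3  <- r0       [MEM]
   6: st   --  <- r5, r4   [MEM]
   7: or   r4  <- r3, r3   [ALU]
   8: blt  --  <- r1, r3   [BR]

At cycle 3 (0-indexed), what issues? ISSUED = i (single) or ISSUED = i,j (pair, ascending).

c0: i0,i1 sub/sub  dual
c1: i2 or  WAW r5
c2: i3,i4 or/ld  dual
c3: i5 ld  no-port MEM/MEM
c4: i6,i7 st/or  dual
c5: i8 blt  tail

ISSUED = 5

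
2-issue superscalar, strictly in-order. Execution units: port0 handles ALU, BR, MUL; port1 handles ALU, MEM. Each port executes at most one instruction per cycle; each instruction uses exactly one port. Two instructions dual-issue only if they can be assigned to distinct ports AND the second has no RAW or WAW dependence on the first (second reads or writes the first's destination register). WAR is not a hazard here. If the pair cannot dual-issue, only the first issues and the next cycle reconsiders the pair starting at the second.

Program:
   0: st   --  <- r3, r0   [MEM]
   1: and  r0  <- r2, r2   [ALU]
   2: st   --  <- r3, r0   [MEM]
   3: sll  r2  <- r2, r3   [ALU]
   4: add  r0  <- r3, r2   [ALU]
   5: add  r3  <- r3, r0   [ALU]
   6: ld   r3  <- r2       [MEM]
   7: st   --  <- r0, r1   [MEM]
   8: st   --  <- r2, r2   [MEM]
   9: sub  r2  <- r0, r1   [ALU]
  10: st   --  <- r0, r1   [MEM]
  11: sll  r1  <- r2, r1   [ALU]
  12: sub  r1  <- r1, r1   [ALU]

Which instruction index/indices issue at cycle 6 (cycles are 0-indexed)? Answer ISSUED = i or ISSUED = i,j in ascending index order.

t=0 i0/i1:st;and ; pair
t=1 i2/i3:st;sll ; pair
t=2 i4:add ; RAW r0
t=3 i5:add ; WAW r3
t=4 i6:ld ; no-port MEM/MEM
t=5 i7:st ; no-port MEM/MEM
t=6 i8/i9:st;sub ; pair
t=7 i10/i11:st;sll ; pair
t=8 i12:sub ; tail

ISSUED = 8,9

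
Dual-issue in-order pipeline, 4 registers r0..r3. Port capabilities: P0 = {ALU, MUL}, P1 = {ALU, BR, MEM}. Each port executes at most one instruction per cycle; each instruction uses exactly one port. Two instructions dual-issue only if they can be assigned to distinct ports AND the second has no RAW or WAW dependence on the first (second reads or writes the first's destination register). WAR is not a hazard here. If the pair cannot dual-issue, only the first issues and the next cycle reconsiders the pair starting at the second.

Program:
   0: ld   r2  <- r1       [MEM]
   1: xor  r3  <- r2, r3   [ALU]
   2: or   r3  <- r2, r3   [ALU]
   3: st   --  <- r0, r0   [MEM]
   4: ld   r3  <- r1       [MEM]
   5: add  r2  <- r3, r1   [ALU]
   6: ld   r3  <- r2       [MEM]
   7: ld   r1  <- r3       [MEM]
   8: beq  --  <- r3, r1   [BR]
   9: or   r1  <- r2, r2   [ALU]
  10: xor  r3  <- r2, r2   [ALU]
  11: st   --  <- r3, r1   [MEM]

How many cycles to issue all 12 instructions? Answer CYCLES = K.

CYCLES = 10

[0] i0  ld  -- RAW r2
[1] i1  xor  -- RAW+WAW r3
[2] i2,i3  or;st  -- pair
[3] i4  ld  -- RAW r3
[4] i5  add  -- RAW r2
[5] i6  ld  -- no-port MEM/MEM
[6] i7  ld  -- no-port MEM/BR
[7] i8,i9  beq;or  -- pair
[8] i10  xor  -- RAW r3
[9] i11  st  -- tail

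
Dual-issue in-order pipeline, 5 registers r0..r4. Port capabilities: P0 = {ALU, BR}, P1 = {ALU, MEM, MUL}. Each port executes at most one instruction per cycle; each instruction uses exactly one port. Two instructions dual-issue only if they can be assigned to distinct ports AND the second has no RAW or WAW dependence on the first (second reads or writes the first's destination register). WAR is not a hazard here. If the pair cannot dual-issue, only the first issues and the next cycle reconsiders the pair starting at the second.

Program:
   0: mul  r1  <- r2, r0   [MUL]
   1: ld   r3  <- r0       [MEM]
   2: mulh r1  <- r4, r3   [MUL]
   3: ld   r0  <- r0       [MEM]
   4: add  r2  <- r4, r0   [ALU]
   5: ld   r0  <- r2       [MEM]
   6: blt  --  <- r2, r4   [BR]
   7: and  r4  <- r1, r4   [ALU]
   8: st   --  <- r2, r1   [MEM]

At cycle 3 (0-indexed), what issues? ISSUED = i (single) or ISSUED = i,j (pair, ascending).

c0: i0 mul.MUL  no-port MUL/MEM
c1: i1 ld.MEM  no-port MEM/MUL
c2: i2 mulh.MUL  no-port MUL/MEM
c3: i3 ld.MEM  RAW r0
c4: i4 add.ALU  RAW r2
c5: i5,i6 ld.MEM blt.BR  2-wide
c6: i7,i8 and.ALU st.MEM  2-wide

ISSUED = 3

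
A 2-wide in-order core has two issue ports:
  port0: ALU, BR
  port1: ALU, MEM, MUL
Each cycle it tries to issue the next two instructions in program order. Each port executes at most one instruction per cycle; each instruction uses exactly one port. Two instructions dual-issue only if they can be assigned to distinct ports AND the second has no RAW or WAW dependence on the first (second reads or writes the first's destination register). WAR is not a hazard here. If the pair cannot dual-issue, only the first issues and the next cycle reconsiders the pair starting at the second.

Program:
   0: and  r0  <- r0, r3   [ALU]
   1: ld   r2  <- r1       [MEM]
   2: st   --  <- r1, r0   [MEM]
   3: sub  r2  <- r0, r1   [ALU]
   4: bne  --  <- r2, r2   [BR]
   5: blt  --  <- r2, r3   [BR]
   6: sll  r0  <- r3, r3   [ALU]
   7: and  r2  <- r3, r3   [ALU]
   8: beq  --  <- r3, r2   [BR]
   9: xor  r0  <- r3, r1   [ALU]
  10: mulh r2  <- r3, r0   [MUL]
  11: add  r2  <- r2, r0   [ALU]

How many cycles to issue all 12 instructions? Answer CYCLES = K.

CYCLES = 8

[0] i0+i1  and;ld  -- 2-wide
[1] i2+i3  st;sub  -- 2-wide
[2] i4  bne  -- no-port BR/BR
[3] i5+i6  blt;sll  -- 2-wide
[4] i7  and  -- RAW r2
[5] i8+i9  beq;xor  -- 2-wide
[6] i10  mulh  -- RAW+WAW r2
[7] i11  add  -- tail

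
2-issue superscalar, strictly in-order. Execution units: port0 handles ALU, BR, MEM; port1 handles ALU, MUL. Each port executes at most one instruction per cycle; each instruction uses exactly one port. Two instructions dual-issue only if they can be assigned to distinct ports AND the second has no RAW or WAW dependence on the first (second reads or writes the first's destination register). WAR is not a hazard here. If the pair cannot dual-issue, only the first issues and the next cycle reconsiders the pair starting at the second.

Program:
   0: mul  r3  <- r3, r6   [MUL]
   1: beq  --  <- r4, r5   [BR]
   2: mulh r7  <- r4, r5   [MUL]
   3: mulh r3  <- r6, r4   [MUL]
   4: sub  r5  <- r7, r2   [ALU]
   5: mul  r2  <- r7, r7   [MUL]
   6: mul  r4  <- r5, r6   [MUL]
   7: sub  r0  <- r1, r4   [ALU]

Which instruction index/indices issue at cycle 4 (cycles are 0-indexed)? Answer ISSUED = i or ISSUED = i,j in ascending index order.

ISSUED = 6

0. mul.MUL+beq.BR @i0,i1  | dual
1. mulh.MUL @i2  | no-port MUL/MUL
2. mulh.MUL+sub.ALU @i3,i4  | dual
3. mul.MUL @i5  | no-port MUL/MUL
4. mul.MUL @i6  | RAW r4
5. sub.ALU @i7  | tail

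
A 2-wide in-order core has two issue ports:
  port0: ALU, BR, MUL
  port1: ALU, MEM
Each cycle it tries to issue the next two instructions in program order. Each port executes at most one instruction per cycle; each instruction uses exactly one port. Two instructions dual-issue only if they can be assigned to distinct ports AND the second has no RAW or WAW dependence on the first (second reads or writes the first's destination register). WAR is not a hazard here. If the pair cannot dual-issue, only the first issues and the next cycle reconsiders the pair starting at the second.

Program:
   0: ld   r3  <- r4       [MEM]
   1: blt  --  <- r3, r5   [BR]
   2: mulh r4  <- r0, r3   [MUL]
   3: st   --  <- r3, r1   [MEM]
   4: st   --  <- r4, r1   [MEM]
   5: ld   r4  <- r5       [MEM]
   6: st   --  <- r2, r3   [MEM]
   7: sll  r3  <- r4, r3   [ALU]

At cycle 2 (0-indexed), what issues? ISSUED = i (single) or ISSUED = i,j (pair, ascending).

#0 head=0: ld i0 RAW r3
#1 head=1: blt i1 no-port BR/MUL
#2 head=2: mulh/st i2+i3 pair
#3 head=4: st i4 no-port MEM/MEM
#4 head=5: ld i5 no-port MEM/MEM
#5 head=6: st/sll i6+i7 pair

ISSUED = 2,3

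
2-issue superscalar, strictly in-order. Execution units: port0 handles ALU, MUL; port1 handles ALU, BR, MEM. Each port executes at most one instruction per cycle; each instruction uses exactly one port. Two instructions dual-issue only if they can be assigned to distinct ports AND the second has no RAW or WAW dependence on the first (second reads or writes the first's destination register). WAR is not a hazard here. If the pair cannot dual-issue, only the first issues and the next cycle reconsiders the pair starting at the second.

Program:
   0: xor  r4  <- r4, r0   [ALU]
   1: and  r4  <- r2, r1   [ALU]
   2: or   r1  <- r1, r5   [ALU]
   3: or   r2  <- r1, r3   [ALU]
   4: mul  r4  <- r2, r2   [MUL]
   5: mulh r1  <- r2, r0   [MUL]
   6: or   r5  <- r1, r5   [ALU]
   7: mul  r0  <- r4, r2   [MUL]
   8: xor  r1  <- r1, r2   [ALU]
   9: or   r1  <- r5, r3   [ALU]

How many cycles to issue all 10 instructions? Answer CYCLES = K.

0. xor.ALU @i0  | WAW r4
1. and.ALU or.ALU @i1/i2  | dual
2. or.ALU @i3  | RAW r2
3. mul.MUL @i4  | no-port MUL/MUL
4. mulh.MUL @i5  | RAW r1
5. or.ALU mul.MUL @i6/i7  | dual
6. xor.ALU @i8  | WAW r1
7. or.ALU @i9  | tail

CYCLES = 8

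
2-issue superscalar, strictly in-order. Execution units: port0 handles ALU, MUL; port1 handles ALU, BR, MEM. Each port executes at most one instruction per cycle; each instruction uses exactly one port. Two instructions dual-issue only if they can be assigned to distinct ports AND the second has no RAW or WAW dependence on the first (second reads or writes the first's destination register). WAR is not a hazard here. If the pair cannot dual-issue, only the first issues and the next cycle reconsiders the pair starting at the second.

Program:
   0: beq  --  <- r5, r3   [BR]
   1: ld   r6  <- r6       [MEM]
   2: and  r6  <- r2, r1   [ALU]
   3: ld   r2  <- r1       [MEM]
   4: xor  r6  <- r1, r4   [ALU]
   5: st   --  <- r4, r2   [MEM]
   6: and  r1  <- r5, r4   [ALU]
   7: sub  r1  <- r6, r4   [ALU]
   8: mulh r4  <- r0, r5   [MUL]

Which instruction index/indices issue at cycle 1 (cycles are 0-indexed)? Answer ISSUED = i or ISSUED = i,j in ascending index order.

c0: i0 beq  no-port BR/MEM
c1: i1 ld  WAW r6
c2: i2,i3 and;ld  pair
c3: i4,i5 xor;st  pair
c4: i6 and  WAW r1
c5: i7,i8 sub;mulh  pair

ISSUED = 1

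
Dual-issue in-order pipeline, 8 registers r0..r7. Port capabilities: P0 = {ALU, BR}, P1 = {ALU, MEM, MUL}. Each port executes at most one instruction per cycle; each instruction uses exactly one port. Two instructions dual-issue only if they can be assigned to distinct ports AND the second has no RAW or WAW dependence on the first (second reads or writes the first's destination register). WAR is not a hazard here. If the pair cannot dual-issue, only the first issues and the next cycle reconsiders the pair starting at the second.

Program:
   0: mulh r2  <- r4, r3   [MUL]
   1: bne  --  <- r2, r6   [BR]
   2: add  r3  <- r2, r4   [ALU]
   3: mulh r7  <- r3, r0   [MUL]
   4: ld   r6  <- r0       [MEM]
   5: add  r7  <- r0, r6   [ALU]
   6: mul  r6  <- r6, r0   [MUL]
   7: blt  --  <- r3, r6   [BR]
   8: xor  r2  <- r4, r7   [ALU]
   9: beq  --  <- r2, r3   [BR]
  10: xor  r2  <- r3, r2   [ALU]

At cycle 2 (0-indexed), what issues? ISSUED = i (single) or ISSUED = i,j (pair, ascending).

t=0 i0:mulh.MUL ; RAW r2
t=1 i1+i2:bne.BR;add.ALU ; dual
t=2 i3:mulh.MUL ; no-port MUL/MEM
t=3 i4:ld.MEM ; RAW r6
t=4 i5+i6:add.ALU;mul.MUL ; dual
t=5 i7+i8:blt.BR;xor.ALU ; dual
t=6 i9+i10:beq.BR;xor.ALU ; dual

ISSUED = 3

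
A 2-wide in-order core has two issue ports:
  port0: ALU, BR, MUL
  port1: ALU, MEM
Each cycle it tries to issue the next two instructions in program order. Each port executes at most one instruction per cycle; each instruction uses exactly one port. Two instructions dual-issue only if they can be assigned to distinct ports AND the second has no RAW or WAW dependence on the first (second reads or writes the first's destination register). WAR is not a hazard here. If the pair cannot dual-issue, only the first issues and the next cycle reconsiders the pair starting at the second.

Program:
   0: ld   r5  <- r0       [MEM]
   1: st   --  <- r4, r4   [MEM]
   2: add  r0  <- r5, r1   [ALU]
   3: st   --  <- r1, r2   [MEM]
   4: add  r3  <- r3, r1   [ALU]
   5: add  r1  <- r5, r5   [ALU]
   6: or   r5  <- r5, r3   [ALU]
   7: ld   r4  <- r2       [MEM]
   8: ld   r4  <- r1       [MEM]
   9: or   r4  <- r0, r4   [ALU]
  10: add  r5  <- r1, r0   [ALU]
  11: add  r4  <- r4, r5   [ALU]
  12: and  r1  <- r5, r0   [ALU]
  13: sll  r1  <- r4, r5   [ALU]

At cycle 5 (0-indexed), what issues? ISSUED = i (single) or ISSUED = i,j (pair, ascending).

ISSUED = 8

0. ld @i0  | no-port MEM/MEM
1. st;add @i1/i2  | dual
2. st;add @i3/i4  | dual
3. add;or @i5/i6  | dual
4. ld @i7  | no-port MEM/MEM
5. ld @i8  | RAW+WAW r4
6. or;add @i9/i10  | dual
7. add;and @i11/i12  | dual
8. sll @i13  | tail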